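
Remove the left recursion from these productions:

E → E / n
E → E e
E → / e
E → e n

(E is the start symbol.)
E is directly left-recursive. The standard transformation for
  A → A α₁ | ... | A α_m | β₁ | ... | β_n
is
  A  → β₁ A' | ... | β_n A'
  A' → α₁ A' | ... | α_m A' | ε

E → / e becomes E → / e E'
E → e n becomes E → e n E'
E → E / n becomes E' → / n E'
E → E e becomes E' → e E'
Add E' → ε

Resulting grammar:
E → / e E'
E → e n E'
E' → / n E'
E' → e E'
E' → ε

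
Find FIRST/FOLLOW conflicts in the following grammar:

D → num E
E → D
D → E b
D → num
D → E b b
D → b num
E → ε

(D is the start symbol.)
Yes. E → D with FOLLOW(E) on { 'b' }

A FIRST/FOLLOW conflict occurs when a non-terminal N has a nullable alternative N → β (β ⇒* ε) and another alternative N → α with FIRST(α) ∩ FOLLOW(N) ≠ ∅: on such a lookahead the parser cannot decide between expanding α and letting N vanish via β.

Nullable non-terminals: E.
FIRST sets used below: FIRST(D) = { 'b', 'num' }

E: nullable alternative(s) E → ε; FOLLOW(E) = { $, 'b' }
  E → D: FIRST \ {ε} = { 'b', 'num' } — overlaps FOLLOW(E) on { 'b' }: CONFLICT
  E → ε: FIRST \ {ε} = { } — this is the only nullable alternative, skip

D has no nullable alternative, so no FIRST/FOLLOW check is needed there.

So the grammar has 1 FIRST/FOLLOW conflict (marked CONFLICT above).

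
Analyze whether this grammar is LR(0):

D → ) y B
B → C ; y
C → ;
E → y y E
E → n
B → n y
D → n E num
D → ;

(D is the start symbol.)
Augment with D' → D and build the canonical LR(0) collection (I0 = CLOSURE({[D' → . D]}), then GOTO on every symbol after a dot until no new states appear). It has 19 states:
  I0: { [D → . ) y B], [D → . ;], [D → . n E num], [D' → . D] }  — shift
  I1: { [D → ) . y B] }  — shift
  I2: { [D → ; .] }  — reduce
  I3: { [D' → D .] }  — accept
  I4: { [D → n . E num], [E → . n], [E → . y y E] }  — shift
  I5: { [D → n E . num] }  — shift
  I6: { [E → n .] }  — reduce
  I7: { [E → y . y E] }  — shift
  I8: { [E → . n], [E → . y y E], [E → y y . E] }  — shift
  I9: { [E → y y E .] }  — reduce
  I10: { [D → n E num .] }  — reduce
  I11: { [B → . C ; y], [B → . n y], [C → . ;], [D → ) y . B] }  — shift
  I12: { [C → ; .] }  — reduce
  I13: { [D → ) y B .] }  — reduce
  I14: { [B → C . ; y] }  — shift
  I15: { [B → n . y] }  — shift
  I16: { [B → n y .] }  — reduce
  I17: { [B → C ; . y] }  — shift
  I18: { [B → C ; y .] }  — reduce

Every state is either a pure shift/goto state or contains exactly one complete item and nothing to shift — no conflicts. The grammar is LR(0).

Answer: Yes, the grammar is LR(0)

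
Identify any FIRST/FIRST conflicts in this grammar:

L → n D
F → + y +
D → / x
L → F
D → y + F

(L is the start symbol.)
A FIRST/FIRST conflict occurs when two productions N → α and N → β for the same non-terminal have FIRST(α) ∩ FIRST(β) ≠ ∅ (with ε ∈ FIRST of a nullable right-hand side, so two nullable alternatives also conflict).

FIRST sets of the non-terminals at (or reachable through a nullable prefix from) the front of some alternative:
  FIRST(F) = { '+' }

Productions for L:
  L → n D: FIRST = { 'n' }
  L → F: FIRST = { '+' }
Productions for D:
  D → / x: FIRST = { '/' }
  D → y + F: FIRST = { 'y' }
F has only one production, so no FIRST/FIRST conflict is possible there.

All alternatives of each non-terminal have pairwise disjoint FIRST sets.

Answer: No FIRST/FIRST conflicts.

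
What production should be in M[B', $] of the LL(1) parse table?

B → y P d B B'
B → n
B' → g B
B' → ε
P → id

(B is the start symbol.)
To find M[B', $], we find productions for B' where $ is in the predict set (PREDICT(N → α) = (FIRST(α) \ {ε}) ∪ (FOLLOW(N) if α ⇒* ε)).

Relevant sets:
  FOLLOW(B') = { $, 'g' }

B' → g B: PREDICT = { 'g' }
B' → ε: PREDICT = { $, 'g' }
  $ is in predict set, so this production goes in M[B', $]

M[B', $] = B' → ε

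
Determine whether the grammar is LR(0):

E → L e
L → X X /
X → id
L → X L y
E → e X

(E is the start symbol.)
A grammar is LR(0) if no state in the canonical LR(0) collection has:
  - both a shift item (dot before a terminal) and a complete item (shift-reduce conflict), or
  - two or more complete items (reduce-reduce conflict; the accept item [E' → E .] counts as a complete item here).

Augment with E' → E and build the canonical LR(0) collection (I0 = CLOSURE({[E' → . E]}), then GOTO on every symbol after a dot until no new states appear). It has 12 states:
  I0: { [E → . L e], [E → . e X], [E' → . E], [L → . X L y], [L → . X X /], [X → . id] }  — shift
  I1: { [E' → E .] }  — accept
  I2: { [E → L . e] }  — shift
  I3: { [L → . X L y], [L → . X X /], [L → X . L y], [L → X . X /], [X → . id] }  — shift
  I4: { [E → e . X], [X → . id] }  — shift
  I5: { [X → id .] }  — reduce
  I6: { [E → e X .] }  — reduce
  I7: { [L → X L . y] }  — shift
  I8: { [L → . X L y], [L → . X X /], [L → X . L y], [L → X . X /], [L → X X . /], [X → . id] }  — shift
  I9: { [L → X X / .] }  — reduce
  I10: { [L → X L y .] }  — reduce
  I11: { [E → L e .] }  — reduce

Every state is either a pure shift/goto state or contains exactly one complete item and nothing to shift — no conflicts. The grammar is LR(0).

Answer: Yes, the grammar is LR(0)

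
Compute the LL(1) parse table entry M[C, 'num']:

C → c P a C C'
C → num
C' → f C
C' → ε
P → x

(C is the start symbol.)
To find M[C, 'num'], we find productions for C where 'num' is in the predict set (PREDICT(N → α) = (FIRST(α) \ {ε}) ∪ (FOLLOW(N) if α ⇒* ε)).

C → c P a C C': PREDICT = { 'c' }
C → num: PREDICT = { 'num' }
  'num' is in predict set, so this production goes in M[C, 'num']

M[C, 'num'] = C → num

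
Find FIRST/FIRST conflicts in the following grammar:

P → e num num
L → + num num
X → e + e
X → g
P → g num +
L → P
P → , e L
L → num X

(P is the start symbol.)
No FIRST/FIRST conflicts.

FIRST sets of the non-terminals at (or reachable through a nullable prefix from) the front of some alternative:
  FIRST(P) = { ',', 'e', 'g' }

Productions for P:
  P → e num num: FIRST = { 'e' }
  P → g num +: FIRST = { 'g' }
  P → , e L: FIRST = { ',' }
Productions for L:
  L → + num num: FIRST = { '+' }
  L → P: FIRST = { ',', 'e', 'g' }
  L → num X: FIRST = { 'num' }
Productions for X:
  X → e + e: FIRST = { 'e' }
  X → g: FIRST = { 'g' }

All alternatives of each non-terminal have pairwise disjoint FIRST sets.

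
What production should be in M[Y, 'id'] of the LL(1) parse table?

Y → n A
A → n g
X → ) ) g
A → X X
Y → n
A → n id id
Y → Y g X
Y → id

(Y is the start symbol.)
Y → Y g X, Y → id

To find M[Y, 'id'], we find productions for Y where 'id' is in the predict set (PREDICT(N → α) = (FIRST(α) \ {ε}) ∪ (FOLLOW(N) if α ⇒* ε)).

Relevant sets:
  FIRST(Y) = { 'id', 'n' }

Y → n A: PREDICT = { 'n' }
Y → n: PREDICT = { 'n' }
Y → Y g X: PREDICT = { 'id', 'n' }
  'id' is in predict set, so this production goes in M[Y, 'id']
Y → id: PREDICT = { 'id' }
  'id' is in predict set, so this production goes in M[Y, 'id']

M[Y, 'id'] = Y → Y g X, Y → id  (a multiply-defined cell — the grammar is not LL(1))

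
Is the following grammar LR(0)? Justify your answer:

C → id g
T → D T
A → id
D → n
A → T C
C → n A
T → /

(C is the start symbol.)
Yes, the grammar is LR(0)

A grammar is LR(0) if no state in the canonical LR(0) collection has:
  - both a shift item (dot before a terminal) and a complete item (shift-reduce conflict), or
  - two or more complete items (reduce-reduce conflict; the accept item [C' → C .] counts as a complete item here).

Augment with C' → C and build the canonical LR(0) collection (I0 = CLOSURE({[C' → . C]}), then GOTO on every symbol after a dot until no new states appear). It has 13 states:
  I0: { [C → . id g], [C → . n A], [C' → . C] }  — shift
  I1: { [C' → C .] }  — accept
  I2: { [C → id . g] }  — shift
  I3: { [A → . T C], [A → . id], [C → n . A], [D → . n], [T → . /], [T → . D T] }  — shift
  I4: { [T → / .] }  — reduce
  I5: { [C → n A .] }  — reduce
  I6: { [D → . n], [T → . /], [T → . D T], [T → D . T] }  — shift
  I7: { [A → T . C], [C → . id g], [C → . n A] }  — shift
  I8: { [A → id .] }  — reduce
  I9: { [D → n .] }  — reduce
  I10: { [A → T C .] }  — reduce
  I11: { [T → D T .] }  — reduce
  I12: { [C → id g .] }  — reduce

Every state is either a pure shift/goto state or contains exactly one complete item and nothing to shift — no conflicts. The grammar is LR(0).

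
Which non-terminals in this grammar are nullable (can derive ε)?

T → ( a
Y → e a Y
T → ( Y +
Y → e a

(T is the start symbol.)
None

There are no ε-productions, so no non-terminal can derive ε.
No non-terminals are nullable.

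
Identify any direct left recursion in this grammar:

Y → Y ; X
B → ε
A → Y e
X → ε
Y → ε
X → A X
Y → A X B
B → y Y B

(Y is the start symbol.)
Yes, Y is left-recursive

Y → Y ; X: LEFT RECURSIVE (starts with Y)
B → ε: starts with ε
A → Y e: starts with Y
X → ε: starts with ε
Y → ε: starts with ε
X → A X: starts with A
Y → A X B: starts with A
B → y Y B: starts with y

The grammar has direct left recursion on: Y.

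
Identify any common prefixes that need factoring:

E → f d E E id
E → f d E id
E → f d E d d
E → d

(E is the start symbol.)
Yes, E has productions with common prefix 'f d E'

Left-factoring is needed when two productions for the same non-terminal
share a common prefix on the right-hand side.

Productions for E:
  E → f d E E id
  E → f d E id
  E → f d E d d
  E → d

Found common prefix 'f d E' in productions for E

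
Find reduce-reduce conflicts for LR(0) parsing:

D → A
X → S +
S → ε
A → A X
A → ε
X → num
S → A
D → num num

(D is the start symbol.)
Yes — I1: [A → .] vs [D → A .]; I5: [A → .] vs [S → .]

A reduce-reduce conflict occurs when an LR(0) state has two complete items [A → α .] and [B → β .] — both call for a reduction, and with no lookahead the parser cannot choose between them.

Augment with D' → D and build the canonical LR(0) collection (I0 = CLOSURE({[D' → . D]}), then GOTO on every symbol after a dot until no new states appear). It has 10 states:
  I0: { [A → . A X], [A → .], [D → . A], [D → . num num], [D' → . D] }  — shift, reduce
  I1: { [A → . A X], [A → .], [A → A . X], [D → A .], [S → . A], [S → .], [X → . S +], [X → . num] }  — shift, 3 reduces
  I2: { [D' → D .] }  — accept
  I3: { [D → num . num] }  — shift
  I4: { [D → num num .] }  — reduce
  I5: { [A → . A X], [A → .], [A → A . X], [S → . A], [S → .], [S → A .], [X → . S +], [X → . num] }  — shift, 3 reduces
  I6: { [X → S . +] }  — shift
  I7: { [A → A X .] }  — reduce
  I8: { [X → num .] }  — reduce
  I9: { [X → S + .] }  — reduce

I1 contains complete items [A → .], [D → A .], [S → .] — reduce-reduce conflict.
I5 contains complete items [A → .], [S → .], [S → A .] — reduce-reduce conflict.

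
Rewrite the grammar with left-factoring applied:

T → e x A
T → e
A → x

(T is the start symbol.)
T → e T'
T' → x A
T' → ε
A → x

Left-factoring transforms A → αβ₁ | αβ₂ into A → αA' and A' → β₁ | β₂
(α is the longest common prefix among the alternatives). Repeat until
no nonterminal has two alternatives with a common prefix.

Round 1: T has alternatives sharing prefix 'e'. Introduce T': T → e T'
  Add: T' → x A
  Add: T' → ε

No remaining common prefixes — done.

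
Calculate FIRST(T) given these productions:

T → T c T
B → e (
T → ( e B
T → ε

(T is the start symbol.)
{ '(', 'c', ε }

From T → T c T:
  - T is the symbol being defined: contributes nothing new
    T is nullable, so continue to the next symbol
  - c is a terminal: add 'c' and stop
From T → ( e B:
  - '(' is a terminal: add '(' and stop
From T → ε:
  - ε-production, so ε ∈ FIRST(T)

Collecting: FIRST(T) = { '(', 'c', ε }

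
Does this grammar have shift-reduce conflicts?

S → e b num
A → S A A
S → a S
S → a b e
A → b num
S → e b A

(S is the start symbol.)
No shift-reduce conflicts

Augment with S' → S and build the canonical LR(0) collection (I0 = CLOSURE({[S' → . S]}), then GOTO on every symbol after a dot until no new states appear). It has 15 states:
  I0: { [S → . a S], [S → . a b e], [S → . e b A], [S → . e b num], [S' → . S] }  — shift
  I1: { [S' → S .] }  — accept
  I2: { [S → . a S], [S → . a b e], [S → . e b A], [S → . e b num], [S → a . S], [S → a . b e] }  — shift
  I3: { [S → e . b A], [S → e . b num] }  — shift
  I4: { [A → . S A A], [A → . b num], [S → . a S], [S → . a b e], [S → . e b A], [S → . e b num], [S → e b . A], [S → e b . num] }  — shift
  I5: { [S → e b A .] }  — reduce
  I6: { [A → . S A A], [A → . b num], [A → S . A A], [S → . a S], [S → . a b e], [S → . e b A], [S → . e b num] }  — shift
  I7: { [A → b . num] }  — shift
  I8: { [S → e b num .] }  — reduce
  I9: { [A → b num .] }  — reduce
  I10: { [A → . S A A], [A → . b num], [A → S A . A], [S → . a S], [S → . a b e], [S → . e b A], [S → . e b num] }  — shift
  I11: { [A → S A A .] }  — reduce
  I12: { [S → a S .] }  — reduce
  I13: { [S → a b . e] }  — shift
  I14: { [S → a b e .] }  — reduce

No state contains both a complete item and a shift item.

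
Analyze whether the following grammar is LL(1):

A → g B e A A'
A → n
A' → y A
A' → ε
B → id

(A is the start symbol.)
No. Predict set conflict for A': { 'y' }

A grammar is LL(1) if for each non-terminal N with multiple productions, the predict sets of those productions are pairwise disjoint, where PREDICT(N → α) = (FIRST(α) \ {ε}) ∪ (FOLLOW(N) if α ⇒* ε).

Relevant sets:
  FOLLOW(A') = { $, 'y' }

For A:
  PREDICT(A → g B e A A') = { 'g' }
  PREDICT(A → n) = { 'n' }
For A':
  PREDICT(A' → y A) = { 'y' }
  PREDICT(A' → ε) = { $, 'y' }
B has a single production, so nothing to check there.

Conflict found: Predict set conflict for A': { 'y' }
The grammar is NOT LL(1).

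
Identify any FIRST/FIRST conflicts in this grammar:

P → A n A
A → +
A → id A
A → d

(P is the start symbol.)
Productions for A:
  A → +: FIRST = { '+' }
  A → id A: FIRST = { 'id' }
  A → d: FIRST = { 'd' }
P has only one production, so no FIRST/FIRST conflict is possible there.

All alternatives of each non-terminal have pairwise disjoint FIRST sets.

Answer: No FIRST/FIRST conflicts.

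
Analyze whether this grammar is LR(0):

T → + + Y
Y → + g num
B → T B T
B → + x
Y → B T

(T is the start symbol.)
Yes, the grammar is LR(0)

A grammar is LR(0) if no state in the canonical LR(0) collection has:
  - both a shift item (dot before a terminal) and a complete item (shift-reduce conflict), or
  - two or more complete items (reduce-reduce conflict; the accept item [T' → T .] counts as a complete item here).

Augment with T' → T and build the canonical LR(0) collection (I0 = CLOSURE({[T' → . T]}), then GOTO on every symbol after a dot until no new states appear). It has 15 states:
  I0: { [T → . + + Y], [T' → . T] }  — shift
  I1: { [T → + . + Y] }  — shift
  I2: { [T' → T .] }  — accept
  I3: { [B → . + x], [B → . T B T], [T → + + . Y], [T → . + + Y], [Y → . + g num], [Y → . B T] }  — shift
  I4: { [B → + . x], [T → + . + Y], [Y → + . g num] }  — shift
  I5: { [T → . + + Y], [Y → B . T] }  — shift
  I6: { [B → . + x], [B → . T B T], [B → T . B T], [T → . + + Y] }  — shift
  I7: { [T → + + Y .] }  — reduce
  I8: { [B → + . x], [T → + . + Y] }  — shift
  I9: { [B → T B . T], [T → . + + Y] }  — shift
  I10: { [B → T B T .] }  — reduce
  I11: { [B → + x .] }  — reduce
  I12: { [Y → B T .] }  — reduce
  I13: { [Y → + g . num] }  — shift
  I14: { [Y → + g num .] }  — reduce

Every state is either a pure shift/goto state or contains exactly one complete item and nothing to shift — no conflicts. The grammar is LR(0).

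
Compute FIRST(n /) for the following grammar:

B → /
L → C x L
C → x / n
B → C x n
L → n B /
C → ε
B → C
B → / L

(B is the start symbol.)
{ 'n' }

To compute FIRST(n /), process the symbols left to right:
Symbol n is a terminal. Add 'n' and stop.
FIRST(n /) = { 'n' }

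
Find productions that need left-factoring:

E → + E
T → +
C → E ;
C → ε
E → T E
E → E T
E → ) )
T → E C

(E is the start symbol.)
No, left-factoring is not needed

Left-factoring is needed when two productions for the same non-terminal
share a common prefix on the right-hand side.

Productions for E:
  E → + E
  E → T E
  E → E T
  E → ) )
Productions for T:
  T → +
  T → E C
Productions for C:
  C → E ;
  C → ε

No common prefixes found.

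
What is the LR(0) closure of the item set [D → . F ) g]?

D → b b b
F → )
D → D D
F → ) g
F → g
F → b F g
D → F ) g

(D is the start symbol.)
{ [D → . F ) g], [F → . ) g], [F → . )], [F → . b F g], [F → . g] }

To compute CLOSURE, for each item [A → α.Bβ] where B is a non-terminal, add [B → .γ] for all productions B → γ; repeat for the newly added items until nothing changes.

Start with: [D → . F ) g]
  [D → . F ) g] has the dot before F: add [F → . )], [F → . ) g], [F → . g], [F → . b F g]
No further items can be added.

CLOSURE = { [D → . F ) g], [F → . ) g], [F → . )], [F → . b F g], [F → . g] }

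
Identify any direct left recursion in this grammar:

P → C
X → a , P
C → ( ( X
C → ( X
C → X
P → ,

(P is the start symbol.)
No direct left recursion

Direct left recursion occurs when N → N α for some non-terminal N (the right-hand side begins with the left-hand side itself).

P → C: starts with C
X → a , P: starts with a
C → ( ( X: starts with '('
C → ( X: starts with '('
C → X: starts with X
P → ,: starts with ','

No direct left recursion found.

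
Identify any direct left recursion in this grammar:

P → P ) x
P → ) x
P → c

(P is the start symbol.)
Direct left recursion occurs when N → N α for some non-terminal N (the right-hand side begins with the left-hand side itself).

P → P ) x: LEFT RECURSIVE (starts with P)
P → ) x: starts with ')'
P → c: starts with c

The grammar has direct left recursion on: P.

Answer: Yes, P is left-recursive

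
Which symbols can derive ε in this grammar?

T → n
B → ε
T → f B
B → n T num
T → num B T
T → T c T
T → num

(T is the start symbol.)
{ 'B' }

A non-terminal is nullable if it can derive ε (the empty string): either it has an ε-production, or it has a production whose right-hand side consists entirely of nullable non-terminals.

ε-productions: B → ε
So B is immediately nullable.
No further non-terminal can be added: every production for the remaining non-terminals contains a terminal or a non-nullable non-terminal.
Nullable = { 'B' }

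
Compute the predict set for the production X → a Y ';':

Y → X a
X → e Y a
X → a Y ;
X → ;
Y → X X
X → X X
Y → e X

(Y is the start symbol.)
{ 'a' }

PREDICT(X → a Y ';') = (FIRST(RHS) \ {ε}) ∪ (FOLLOW(X) if ε ∈ FIRST(RHS), i.e. RHS ⇒* ε)
FIRST(a Y ';') = { 'a' }
ε ∉ FIRST(a Y ';'), so FOLLOW(X) is not added.
PREDICT(X → a Y ';') = { 'a' }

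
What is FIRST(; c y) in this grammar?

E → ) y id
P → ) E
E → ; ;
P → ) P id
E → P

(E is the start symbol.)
{ ';' }

To compute FIRST(; c y), process the symbols left to right:
Symbol ; is a terminal. Add ';' and stop.
FIRST(; c y) = { ';' }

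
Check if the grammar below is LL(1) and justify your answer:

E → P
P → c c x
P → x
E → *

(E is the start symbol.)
Yes, the grammar is LL(1).

Relevant sets:
  FIRST(P) = { 'c', 'x' }

For E:
  PREDICT(E → P) = { 'c', 'x' }
  PREDICT(E → '*') = { '*' }
For P:
  PREDICT(P → c c x) = { 'c' }
  PREDICT(P → x) = { 'x' }

All predict sets are disjoint. The grammar IS LL(1).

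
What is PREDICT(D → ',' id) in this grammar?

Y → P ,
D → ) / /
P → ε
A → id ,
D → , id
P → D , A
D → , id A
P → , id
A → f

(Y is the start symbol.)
{ ',' }

PREDICT(D → ',' id) = (FIRST(RHS) \ {ε}) ∪ (FOLLOW(D) if ε ∈ FIRST(RHS), i.e. RHS ⇒* ε)
FIRST(',' id) = { ',' }
ε ∉ FIRST(',' id), so FOLLOW(D) is not added.
PREDICT(D → ',' id) = { ',' }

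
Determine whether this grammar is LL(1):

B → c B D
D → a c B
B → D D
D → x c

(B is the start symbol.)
Yes, the grammar is LL(1).

Relevant sets:
  FIRST(D) = { 'a', 'x' }

For B:
  PREDICT(B → c B D) = { 'c' }
  PREDICT(B → D D) = { 'a', 'x' }
For D:
  PREDICT(D → a c B) = { 'a' }
  PREDICT(D → x c) = { 'x' }

All predict sets are disjoint. The grammar IS LL(1).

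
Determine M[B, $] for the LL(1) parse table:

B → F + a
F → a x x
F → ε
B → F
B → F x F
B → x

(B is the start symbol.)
To find M[B, $], we find productions for B where $ is in the predict set (PREDICT(N → α) = (FIRST(α) \ {ε}) ∪ (FOLLOW(N) if α ⇒* ε)).

Relevant sets:
  FIRST(F) = { 'a', ε }
  FOLLOW(B) = { $ }

B → F + a: PREDICT = { '+', 'a' }
B → F: PREDICT = { $, 'a' }
  $ is in predict set, so this production goes in M[B, $]
B → F x F: PREDICT = { 'a', 'x' }
B → x: PREDICT = { 'x' }

M[B, $] = B → F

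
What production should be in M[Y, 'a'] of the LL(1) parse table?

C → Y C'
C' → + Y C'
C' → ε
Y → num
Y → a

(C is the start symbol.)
Y → a

To find M[Y, 'a'], we find productions for Y where 'a' is in the predict set (PREDICT(N → α) = (FIRST(α) \ {ε}) ∪ (FOLLOW(N) if α ⇒* ε)).

Y → num: PREDICT = { 'num' }
Y → a: PREDICT = { 'a' }
  'a' is in predict set, so this production goes in M[Y, 'a']

M[Y, 'a'] = Y → a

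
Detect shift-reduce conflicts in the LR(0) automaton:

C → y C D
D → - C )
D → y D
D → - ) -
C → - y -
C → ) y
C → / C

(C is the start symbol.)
No shift-reduce conflicts

A shift-reduce conflict occurs when an LR(0) state has both:
  - a complete (reduce) item [A → α .] (dot at the end), and
  - a shift item [B → β . c γ] (dot before a terminal).

Augment with C' → C and build the canonical LR(0) collection (I0 = CLOSURE({[C' → . C]}), then GOTO on every symbol after a dot until no new states appear). It has 19 states:
  I0: { [C → . ) y], [C → . - y -], [C → . / C], [C → . y C D], [C' → . C] }  — shift
  I1: { [C → ) . y] }  — shift
  I2: { [C → - . y -] }  — shift
  I3: { [C → . ) y], [C → . - y -], [C → . / C], [C → . y C D], [C → / . C] }  — shift
  I4: { [C' → C .] }  — accept
  I5: { [C → . ) y], [C → . - y -], [C → . / C], [C → . y C D], [C → y . C D] }  — shift
  I6: { [C → y C . D], [D → . - ) -], [D → . - C )], [D → . y D] }  — shift
  I7: { [C → . ) y], [C → . - y -], [C → . / C], [C → . y C D], [D → - . ) -], [D → - . C )] }  — shift
  I8: { [C → y C D .] }  — reduce
  I9: { [D → . - ) -], [D → . - C )], [D → . y D], [D → y . D] }  — shift
  I10: { [D → y D .] }  — reduce
  I11: { [C → ) . y], [D → - ) . -] }  — shift
  I12: { [D → - C . )] }  — shift
  I13: { [D → - C ) .] }  — reduce
  I14: { [D → - ) - .] }  — reduce
  I15: { [C → ) y .] }  — reduce
  I16: { [C → / C .] }  — reduce
  I17: { [C → - y . -] }  — shift
  I18: { [C → - y - .] }  — reduce

No state contains both a complete item and a shift item.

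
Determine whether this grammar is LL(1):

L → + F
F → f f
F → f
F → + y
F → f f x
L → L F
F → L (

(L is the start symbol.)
Relevant sets:
  FIRST(L) = { '+' }

For L:
  PREDICT(L → '+' F) = { '+' }
  PREDICT(L → L F) = { '+' }
For F:
  PREDICT(F → f f) = { 'f' }
  PREDICT(F → f) = { 'f' }
  PREDICT(F → '+' y) = { '+' }
  PREDICT(F → f f x) = { 'f' }
  PREDICT(F → L '(') = { '+' }

Conflict found: Predict set conflict for L: { '+' }
The grammar is NOT LL(1).

Answer: No. Predict set conflict for L: { '+' }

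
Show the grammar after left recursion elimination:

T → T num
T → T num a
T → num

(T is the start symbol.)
T → num T'
T' → num T'
T' → num a T'
T' → ε

T is directly left-recursive. The standard transformation for
  A → A α₁ | ... | A α_m | β₁ | ... | β_n
is
  A  → β₁ A' | ... | β_n A'
  A' → α₁ A' | ... | α_m A' | ε

T → num becomes T → num T'
T → T num becomes T' → num T'
T → T num a becomes T' → num a T'
Add T' → ε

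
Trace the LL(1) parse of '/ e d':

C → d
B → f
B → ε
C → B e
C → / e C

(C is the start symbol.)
LL(1) parsing maintains a stack (initially the start symbol over $) and the input. At each step: if the stack top is a terminal, match it against the current input token; if it is a non-terminal N, replace it with the RHS of M[N, lookahead] (the unique production whose predict set contains the lookahead).

Stack is shown with the top on the left.

Stack    Input    Action
------------------------
C $      / e d $  output C → / e C
/ e C $  / e d $  match '/'
e C $    e d $    match 'e'
C $      d $      output C → d
d $      d $      match 'd'
$        $        accept

The string is accepted.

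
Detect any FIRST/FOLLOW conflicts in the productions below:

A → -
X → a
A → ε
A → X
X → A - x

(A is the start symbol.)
Nullable non-terminals: A.
FIRST sets used below: FIRST(X) = { '-', 'a' }

A: nullable alternative(s) A → ε; FOLLOW(A) = { $, '-' }
  A → -: FIRST \ {ε} = { '-' } — overlaps FOLLOW(A) on { '-' }: CONFLICT
  A → ε: FIRST \ {ε} = { } — this is the only nullable alternative, skip
  A → X: FIRST \ {ε} = { '-', 'a' } — overlaps FOLLOW(A) on { '-' }: CONFLICT

X has no nullable alternative, so no FIRST/FOLLOW check is needed there.

So the grammar has 2 FIRST/FOLLOW conflicts (marked CONFLICT above).

Answer: Yes. A → '-' with FOLLOW(A) on { '-' }; A → X with FOLLOW(A) on { '-' }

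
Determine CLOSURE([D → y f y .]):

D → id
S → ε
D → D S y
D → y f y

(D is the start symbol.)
{ [D → y f y .] }

To compute CLOSURE, for each item [A → α.Bβ] where B is a non-terminal, add [B → .γ] for all productions B → γ; repeat for the newly added items until nothing changes.

Start with: [D → y f y .]
The dot is at the end, so nothing is added.

CLOSURE = { [D → y f y .] }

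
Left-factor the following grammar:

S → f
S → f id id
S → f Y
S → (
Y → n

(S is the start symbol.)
S → f S'
S' → ε
S' → id id
S' → Y
S → (
Y → n

Left-factoring transforms A → αβ₁ | αβ₂ into A → αA' and A' → β₁ | β₂
(α is the longest common prefix among the alternatives). Repeat until
no nonterminal has two alternatives with a common prefix.

Round 1: S has alternatives sharing prefix 'f'. Introduce S': S → f S'
  Add: S' → ε
  Add: S' → id id
  Add: S' → Y

No remaining common prefixes — done.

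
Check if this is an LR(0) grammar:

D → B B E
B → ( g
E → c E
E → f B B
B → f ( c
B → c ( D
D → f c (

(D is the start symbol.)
A grammar is LR(0) if no state in the canonical LR(0) collection has:
  - both a shift item (dot before a terminal) and a complete item (shift-reduce conflict), or
  - two or more complete items (reduce-reduce conflict; the accept item [D' → D .] counts as a complete item here).

Augment with D' → D and build the canonical LR(0) collection (I0 = CLOSURE({[D' → . D]}), then GOTO on every symbol after a dot until no new states appear). It has 21 states:
  I0: { [B → . ( g], [B → . c ( D], [B → . f ( c], [D → . B B E], [D → . f c (], [D' → . D] }  — shift
  I1: { [B → ( . g] }  — shift
  I2: { [B → . ( g], [B → . c ( D], [B → . f ( c], [D → B . B E] }  — shift
  I3: { [D' → D .] }  — accept
  I4: { [B → c . ( D] }  — shift
  I5: { [B → f . ( c], [D → f . c (] }  — shift
  I6: { [B → f ( . c] }  — shift
  I7: { [D → f c . (] }  — shift
  I8: { [D → f c ( .] }  — reduce
  I9: { [B → f ( c .] }  — reduce
  I10: { [B → . ( g], [B → . c ( D], [B → . f ( c], [B → c ( . D], [D → . B B E], [D → . f c (] }  — shift
  I11: { [B → c ( D .] }  — reduce
  I12: { [D → B B . E], [E → . c E], [E → . f B B] }  — shift
  I13: { [B → f . ( c] }  — shift
  I14: { [D → B B E .] }  — reduce
  I15: { [E → . c E], [E → . f B B], [E → c . E] }  — shift
  I16: { [B → . ( g], [B → . c ( D], [B → . f ( c], [E → f . B B] }  — shift
  I17: { [B → . ( g], [B → . c ( D], [B → . f ( c], [E → f B . B] }  — shift
  I18: { [E → f B B .] }  — reduce
  I19: { [E → c E .] }  — reduce
  I20: { [B → ( g .] }  — reduce

Every state is either a pure shift/goto state or contains exactly one complete item and nothing to shift — no conflicts. The grammar is LR(0).

Answer: Yes, the grammar is LR(0)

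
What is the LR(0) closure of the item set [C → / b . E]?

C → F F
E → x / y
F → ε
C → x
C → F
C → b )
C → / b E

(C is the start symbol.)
{ [C → / b . E], [E → . x / y] }

Start with: [C → / b . E]
  [C → / b . E] has the dot before E: add [E → . x / y]
No further items can be added.

CLOSURE = { [C → / b . E], [E → . x / y] }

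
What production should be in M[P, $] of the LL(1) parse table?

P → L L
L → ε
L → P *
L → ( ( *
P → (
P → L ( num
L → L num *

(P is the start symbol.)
P → L L

To find M[P, $], we find productions for P where $ is in the predict set (PREDICT(N → α) = (FIRST(α) \ {ε}) ∪ (FOLLOW(N) if α ⇒* ε)).

Relevant sets:
  FIRST(L) = { '(', '*', 'num', ε }
  FOLLOW(P) = { $, '*' }

P → L L: PREDICT = { $, '(', '*', 'num' }
  $ is in predict set, so this production goes in M[P, $]
P → (: PREDICT = { '(' }
P → L ( num: PREDICT = { '(', '*', 'num' }

M[P, $] = P → L L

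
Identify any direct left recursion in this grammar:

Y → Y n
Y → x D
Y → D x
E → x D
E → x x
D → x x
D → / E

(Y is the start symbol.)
Direct left recursion occurs when N → N α for some non-terminal N (the right-hand side begins with the left-hand side itself).

Y → Y n: LEFT RECURSIVE (starts with Y)
Y → x D: starts with x
Y → D x: starts with D
E → x D: starts with x
E → x x: starts with x
D → x x: starts with x
D → / E: starts with '/'

The grammar has direct left recursion on: Y.

Answer: Yes, Y is left-recursive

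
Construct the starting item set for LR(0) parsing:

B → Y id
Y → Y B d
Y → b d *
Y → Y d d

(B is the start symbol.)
First, augment the grammar with B' → B
I₀ = CLOSURE({ [B' → . B] }):
  [B' → . B] has the dot before B: add [B → . Y id]
  [B → . Y id] has the dot before Y: add [Y → . Y B d], [Y → . b d *], [Y → . Y d d]
No further items can be added.

I₀ = { [B → . Y id], [B' → . B], [Y → . Y B d], [Y → . Y d d], [Y → . b d *] }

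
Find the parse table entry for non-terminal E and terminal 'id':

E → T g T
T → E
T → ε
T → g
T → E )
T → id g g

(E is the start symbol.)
To find M[E, 'id'], we find productions for E where 'id' is in the predict set (PREDICT(N → α) = (FIRST(α) \ {ε}) ∪ (FOLLOW(N) if α ⇒* ε)).

Relevant sets:
  FIRST(T) = { 'g', 'id', ε }

E → T g T: PREDICT = { 'g', 'id' }
  'id' is in predict set, so this production goes in M[E, 'id']

M[E, 'id'] = E → T g T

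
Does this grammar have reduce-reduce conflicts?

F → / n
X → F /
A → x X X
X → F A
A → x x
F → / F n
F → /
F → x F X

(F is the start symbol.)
A reduce-reduce conflict occurs when an LR(0) state has two complete items [A → α .] and [B → β .] — both call for a reduction, and with no lookahead the parser cannot choose between them.

Augment with F' → F and build the canonical LR(0) collection (I0 = CLOSURE({[F' → . F]}), then GOTO on every symbol after a dot until no new states appear). It has 16 states:
  I0: { [F → . / F n], [F → . / n], [F → . /], [F → . x F X], [F' → . F] }  — shift
  I1: { [F → . / F n], [F → . / n], [F → . /], [F → . x F X], [F → / . F n], [F → / . n], [F → / .] }  — shift, reduce
  I2: { [F' → F .] }  — accept
  I3: { [F → . / F n], [F → . / n], [F → . /], [F → . x F X], [F → x . F X] }  — shift
  I4: { [F → . / F n], [F → . / n], [F → . /], [F → . x F X], [F → x F . X], [X → . F /], [X → . F A] }  — shift
  I5: { [A → . x X X], [A → . x x], [X → F . /], [X → F . A] }  — shift
  I6: { [F → x F X .] }  — reduce
  I7: { [X → F / .] }  — reduce
  I8: { [X → F A .] }  — reduce
  I9: { [A → x . X X], [A → x . x], [F → . / F n], [F → . / n], [F → . /], [F → . x F X], [X → . F /], [X → . F A] }  — shift
  I10: { [A → x X . X], [F → . / F n], [F → . / n], [F → . /], [F → . x F X], [X → . F /], [X → . F A] }  — shift
  I11: { [A → x x .], [F → . / F n], [F → . / n], [F → . /], [F → . x F X], [F → x . F X] }  — shift, reduce
  I12: { [A → x X X .] }  — reduce
  I13: { [F → / F . n] }  — shift
  I14: { [F → / n .] }  — reduce
  I15: { [F → / F n .] }  — reduce

No state contains more than one complete item.

Answer: No reduce-reduce conflicts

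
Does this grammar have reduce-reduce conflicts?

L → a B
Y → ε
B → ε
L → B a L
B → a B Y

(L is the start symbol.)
Yes — I4: [L → a B .] vs [Y → .]

Augment with L' → L and build the canonical LR(0) collection (I0 = CLOSURE({[L' → . L]}), then GOTO on every symbol after a dot until no new states appear). It has 10 states:
  I0: { [B → . a B Y], [B → .], [L → . B a L], [L → . a B], [L' → . L] }  — shift, reduce
  I1: { [L → B . a L] }  — shift
  I2: { [L' → L .] }  — accept
  I3: { [B → . a B Y], [B → .], [B → a . B Y], [L → a . B] }  — shift, reduce
  I4: { [B → a B . Y], [L → a B .], [Y → .] }  — 2 reduces
  I5: { [B → . a B Y], [B → .], [B → a . B Y] }  — shift, reduce
  I6: { [B → a B . Y], [Y → .] }  — reduce
  I7: { [B → a B Y .] }  — reduce
  I8: { [B → . a B Y], [B → .], [L → . B a L], [L → . a B], [L → B a . L] }  — shift, reduce
  I9: { [L → B a L .] }  — reduce

I4 contains complete items [L → a B .], [Y → .] — reduce-reduce conflict.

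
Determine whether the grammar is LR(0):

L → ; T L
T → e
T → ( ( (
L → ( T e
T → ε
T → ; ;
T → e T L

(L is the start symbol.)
No. Shift-reduce conflict between [T → .] and [T → . ( ( (]

Augment with L' → L and build the canonical LR(0) collection (I0 = CLOSURE({[L' → . L]}), then GOTO on every symbol after a dot until no new states appear). It has 16 states:
  I0: { [L → . ( T e], [L → . ; T L], [L' → . L] }  — shift
  I1: { [L → ( . T e], [T → . ( ( (], [T → . ; ;], [T → . e T L], [T → . e], [T → .] }  — shift, reduce
  I2: { [L → ; . T L], [T → . ( ( (], [T → . ; ;], [T → . e T L], [T → . e], [T → .] }  — shift, reduce
  I3: { [L' → L .] }  — accept
  I4: { [T → ( . ( (] }  — shift
  I5: { [T → ; . ;] }  — shift
  I6: { [L → . ( T e], [L → . ; T L], [L → ; T . L] }  — shift
  I7: { [T → . ( ( (], [T → . ; ;], [T → . e T L], [T → . e], [T → .], [T → e . T L], [T → e .] }  — shift, 2 reduces
  I8: { [L → . ( T e], [L → . ; T L], [T → e T . L] }  — shift
  I9: { [T → e T L .] }  — reduce
  I10: { [L → ; T L .] }  — reduce
  I11: { [T → ; ; .] }  — reduce
  I12: { [T → ( ( . (] }  — shift
  I13: { [T → ( ( ( .] }  — reduce
  I14: { [L → ( T . e] }  — shift
  I15: { [L → ( T e .] }  — reduce

Conflict in state I1:
  Shift-reduce conflict between [T → .] and [T → . ( ( (]
So the grammar is NOT LR(0).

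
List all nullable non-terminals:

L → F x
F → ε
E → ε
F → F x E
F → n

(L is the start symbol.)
{ 'E', 'F' }

A non-terminal is nullable if it can derive ε (the empty string): either it has an ε-production, or it has a production whose right-hand side consists entirely of nullable non-terminals.

ε-productions: F → ε, E → ε
So F, E are immediately nullable.
No further non-terminal can be added: every production for the remaining non-terminals contains a terminal or a non-nullable non-terminal.
Nullable = { 'E', 'F' }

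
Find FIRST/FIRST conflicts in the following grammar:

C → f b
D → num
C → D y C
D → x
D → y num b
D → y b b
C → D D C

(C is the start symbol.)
A FIRST/FIRST conflict occurs when two productions N → α and N → β for the same non-terminal have FIRST(α) ∩ FIRST(β) ≠ ∅ (with ε ∈ FIRST of a nullable right-hand side, so two nullable alternatives also conflict).

FIRST sets of the non-terminals at (or reachable through a nullable prefix from) the front of some alternative:
  FIRST(D) = { 'num', 'x', 'y' }

Productions for C:
  C → f b: FIRST = { 'f' }
  C → D y C: FIRST = { 'num', 'x', 'y' }
  C → D D C: FIRST = { 'num', 'x', 'y' }
Productions for D:
  D → num: FIRST = { 'num' }
  D → x: FIRST = { 'x' }
  D → y num b: FIRST = { 'y' }
  D → y b b: FIRST = { 'y' }

Conflict for C: C → D y C and C → D D C
  Overlap: { 'num', 'x', 'y' }
Conflict for D: D → y num b and D → y b b
  Overlap: { 'y' }

Answer: Yes. C → D y C / C → D D C on { 'num', 'x', 'y' }; D → y num b / D → y b b on { 'y' }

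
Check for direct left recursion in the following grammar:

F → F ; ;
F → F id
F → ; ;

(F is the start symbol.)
Direct left recursion occurs when N → N α for some non-terminal N (the right-hand side begins with the left-hand side itself).

F → F ; ;: LEFT RECURSIVE (starts with F)
F → F id: LEFT RECURSIVE (starts with F)
F → ; ;: starts with ';'

The grammar has direct left recursion on: F.

Answer: Yes, F is left-recursive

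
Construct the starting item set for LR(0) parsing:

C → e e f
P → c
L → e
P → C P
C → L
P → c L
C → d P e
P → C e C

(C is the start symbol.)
First, augment the grammar with C' → C
I₀ = CLOSURE({ [C' → . C] }):
  [C' → . C] has the dot before C: add [C → . e e f], [C → . L], [C → . d P e]
  [C → . L] has the dot before L: add [L → . e]
No further items can be added.

I₀ = { [C → . L], [C → . d P e], [C → . e e f], [C' → . C], [L → . e] }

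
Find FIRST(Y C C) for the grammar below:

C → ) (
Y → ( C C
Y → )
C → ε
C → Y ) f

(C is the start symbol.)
{ '(', ')' }

FIRST sets of the non-terminals involved (from the grammar, by fixed-point iteration):
  FIRST(Y) = { '(', ')' }

To compute FIRST(Y C C), process the symbols left to right:
Symbol Y is a non-terminal. Add FIRST(Y) \ {ε} = { '(', ')' }
Y is not nullable (ε ∉ FIRST(Y)), so stop here.
FIRST(Y C C) = { '(', ')' }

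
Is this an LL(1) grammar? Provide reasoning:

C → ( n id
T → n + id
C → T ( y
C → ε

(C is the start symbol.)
Yes, the grammar is LL(1).

Relevant sets:
  FIRST(T) = { 'n' }
  FOLLOW(C) = { $ }

For C:
  PREDICT(C → '(' n id) = { '(' }
  PREDICT(C → T '(' y) = { 'n' }
  PREDICT(C → ε) = { $ }
T has a single production, so nothing to check there.

All predict sets are disjoint. The grammar IS LL(1).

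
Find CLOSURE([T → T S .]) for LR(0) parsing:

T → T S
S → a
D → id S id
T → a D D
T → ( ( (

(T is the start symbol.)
Start with: [T → T S .]
The dot is at the end, so nothing is added.

CLOSURE = { [T → T S .] }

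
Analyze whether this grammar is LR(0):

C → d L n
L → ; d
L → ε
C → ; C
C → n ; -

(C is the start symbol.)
Augment with C' → C and build the canonical LR(0) collection (I0 = CLOSURE({[C' → . C]}), then GOTO on every symbol after a dot until no new states appear). It has 12 states:
  I0: { [C → . ; C], [C → . d L n], [C → . n ; -], [C' → . C] }  — shift
  I1: { [C → . ; C], [C → . d L n], [C → . n ; -], [C → ; . C] }  — shift
  I2: { [C' → C .] }  — accept
  I3: { [C → d . L n], [L → . ; d], [L → .] }  — shift, reduce
  I4: { [C → n . ; -] }  — shift
  I5: { [C → n ; . -] }  — shift
  I6: { [C → n ; - .] }  — reduce
  I7: { [L → ; . d] }  — shift
  I8: { [C → d L . n] }  — shift
  I9: { [C → d L n .] }  — reduce
  I10: { [L → ; d .] }  — reduce
  I11: { [C → ; C .] }  — reduce

Conflict in state I3:
  Shift-reduce conflict between [L → .] and [L → . ; d]
So the grammar is NOT LR(0).

Answer: No. Shift-reduce conflict between [L → .] and [L → . ; d]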